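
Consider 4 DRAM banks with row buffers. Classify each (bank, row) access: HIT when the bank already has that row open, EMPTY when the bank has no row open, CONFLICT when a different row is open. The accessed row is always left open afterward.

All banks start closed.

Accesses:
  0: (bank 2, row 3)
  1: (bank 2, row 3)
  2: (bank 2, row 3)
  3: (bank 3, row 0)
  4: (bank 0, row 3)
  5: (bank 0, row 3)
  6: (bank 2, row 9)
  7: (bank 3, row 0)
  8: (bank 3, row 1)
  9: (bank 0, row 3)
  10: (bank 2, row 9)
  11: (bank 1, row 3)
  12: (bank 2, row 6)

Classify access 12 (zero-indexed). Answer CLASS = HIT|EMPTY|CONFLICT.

step 0: bank2 None->3 [EMPTY]
step 1: bank2 3->3 [HIT]
step 2: bank2 3->3 [HIT]
step 3: bank3 None->0 [EMPTY]
step 4: bank0 None->3 [EMPTY]
step 5: bank0 3->3 [HIT]
step 6: bank2 3->9 [CONFLICT]
step 7: bank3 0->0 [HIT]
step 8: bank3 0->1 [CONFLICT]
step 9: bank0 3->3 [HIT]
step 10: bank2 9->9 [HIT]
step 11: bank1 None->3 [EMPTY]
step 12: bank2 9->6 [CONFLICT]

CLASS = CONFLICT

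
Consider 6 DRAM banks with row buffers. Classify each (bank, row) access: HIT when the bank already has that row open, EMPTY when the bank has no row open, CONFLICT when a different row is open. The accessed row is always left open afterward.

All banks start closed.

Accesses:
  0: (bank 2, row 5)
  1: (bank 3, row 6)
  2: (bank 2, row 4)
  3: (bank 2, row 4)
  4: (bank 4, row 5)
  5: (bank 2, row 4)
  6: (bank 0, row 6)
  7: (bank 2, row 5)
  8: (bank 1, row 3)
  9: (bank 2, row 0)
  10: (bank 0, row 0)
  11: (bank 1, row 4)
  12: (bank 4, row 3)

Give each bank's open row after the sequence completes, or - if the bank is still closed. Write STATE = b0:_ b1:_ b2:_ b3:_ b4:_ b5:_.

STATE = b0:0 b1:4 b2:0 b3:6 b4:3 b5:-

0: bank 2 row 5 — prev None → EMPTY
1: bank 3 row 6 — prev None → EMPTY
2: bank 2 row 4 — prev 5 → CONFLICT
3: bank 2 row 4 — prev 4 → HIT
4: bank 4 row 5 — prev None → EMPTY
5: bank 2 row 4 — prev 4 → HIT
6: bank 0 row 6 — prev None → EMPTY
7: bank 2 row 5 — prev 4 → CONFLICT
8: bank 1 row 3 — prev None → EMPTY
9: bank 2 row 0 — prev 5 → CONFLICT
10: bank 0 row 0 — prev 6 → CONFLICT
11: bank 1 row 4 — prev 3 → CONFLICT
12: bank 4 row 3 — prev 5 → CONFLICT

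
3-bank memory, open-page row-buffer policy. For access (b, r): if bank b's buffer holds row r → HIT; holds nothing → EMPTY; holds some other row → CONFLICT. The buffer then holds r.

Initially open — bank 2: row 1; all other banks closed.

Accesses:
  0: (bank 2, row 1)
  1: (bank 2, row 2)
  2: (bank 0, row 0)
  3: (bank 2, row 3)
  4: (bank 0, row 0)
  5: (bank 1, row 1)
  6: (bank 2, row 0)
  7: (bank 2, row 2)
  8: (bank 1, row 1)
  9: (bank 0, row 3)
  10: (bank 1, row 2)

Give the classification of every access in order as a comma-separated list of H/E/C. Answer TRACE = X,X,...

#0 (2,1) H  (was 1)
#1 (2,2) C  (was 1)
#2 (0,0) E
#3 (2,3) C  (was 2)
#4 (0,0) H  (was 0)
#5 (1,1) E
#6 (2,0) C  (was 3)
#7 (2,2) C  (was 0)
#8 (1,1) H  (was 1)
#9 (0,3) C  (was 0)
#10 (1,2) C  (was 1)

TRACE = H,C,E,C,H,E,C,C,H,C,C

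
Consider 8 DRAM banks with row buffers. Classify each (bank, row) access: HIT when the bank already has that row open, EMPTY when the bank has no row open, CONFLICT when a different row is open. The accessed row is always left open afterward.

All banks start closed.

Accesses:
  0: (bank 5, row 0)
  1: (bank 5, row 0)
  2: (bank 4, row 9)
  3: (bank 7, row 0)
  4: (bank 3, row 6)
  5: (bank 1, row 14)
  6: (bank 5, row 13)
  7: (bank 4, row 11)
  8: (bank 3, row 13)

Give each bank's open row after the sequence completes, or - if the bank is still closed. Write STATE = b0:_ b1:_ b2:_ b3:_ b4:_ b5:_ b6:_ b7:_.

#0 (5,0) E
#1 (5,0) H  (was 0)
#2 (4,9) E
#3 (7,0) E
#4 (3,6) E
#5 (1,14) E
#6 (5,13) C  (was 0)
#7 (4,11) C  (was 9)
#8 (3,13) C  (was 6)

STATE = b0:- b1:14 b2:- b3:13 b4:11 b5:13 b6:- b7:0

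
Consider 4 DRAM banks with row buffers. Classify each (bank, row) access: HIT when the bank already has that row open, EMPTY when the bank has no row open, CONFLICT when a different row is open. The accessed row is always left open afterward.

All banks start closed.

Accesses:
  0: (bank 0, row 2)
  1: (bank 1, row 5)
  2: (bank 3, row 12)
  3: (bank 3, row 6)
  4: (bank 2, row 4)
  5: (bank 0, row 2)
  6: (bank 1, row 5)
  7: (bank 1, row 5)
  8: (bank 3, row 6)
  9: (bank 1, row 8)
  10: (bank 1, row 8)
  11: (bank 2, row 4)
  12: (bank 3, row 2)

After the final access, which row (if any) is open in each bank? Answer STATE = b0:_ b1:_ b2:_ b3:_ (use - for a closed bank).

step 0: bank0 None->2 [EMPTY]
step 1: bank1 None->5 [EMPTY]
step 2: bank3 None->12 [EMPTY]
step 3: bank3 12->6 [CONFLICT]
step 4: bank2 None->4 [EMPTY]
step 5: bank0 2->2 [HIT]
step 6: bank1 5->5 [HIT]
step 7: bank1 5->5 [HIT]
step 8: bank3 6->6 [HIT]
step 9: bank1 5->8 [CONFLICT]
step 10: bank1 8->8 [HIT]
step 11: bank2 4->4 [HIT]
step 12: bank3 6->2 [CONFLICT]

STATE = b0:2 b1:8 b2:4 b3:2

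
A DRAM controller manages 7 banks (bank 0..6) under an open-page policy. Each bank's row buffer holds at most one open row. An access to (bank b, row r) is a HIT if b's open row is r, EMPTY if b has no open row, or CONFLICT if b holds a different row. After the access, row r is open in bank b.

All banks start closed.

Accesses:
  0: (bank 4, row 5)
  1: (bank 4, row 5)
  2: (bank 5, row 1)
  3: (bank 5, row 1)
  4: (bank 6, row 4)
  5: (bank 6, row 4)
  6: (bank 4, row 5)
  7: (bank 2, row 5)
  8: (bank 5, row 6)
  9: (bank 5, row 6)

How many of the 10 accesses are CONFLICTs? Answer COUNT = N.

  [0] b4 r5: no row ⇒ E
  [1] b4 r5: had r5 ⇒ H
  [2] b5 r1: no row ⇒ E
  [3] b5 r1: had r1 ⇒ H
  [4] b6 r4: no row ⇒ E
  [5] b6 r4: had r4 ⇒ H
  [6] b4 r5: had r5 ⇒ H
  [7] b2 r5: no row ⇒ E
  [8] b5 r6: had r1 ⇒ C
  [9] b5 r6: had r6 ⇒ H

COUNT = 1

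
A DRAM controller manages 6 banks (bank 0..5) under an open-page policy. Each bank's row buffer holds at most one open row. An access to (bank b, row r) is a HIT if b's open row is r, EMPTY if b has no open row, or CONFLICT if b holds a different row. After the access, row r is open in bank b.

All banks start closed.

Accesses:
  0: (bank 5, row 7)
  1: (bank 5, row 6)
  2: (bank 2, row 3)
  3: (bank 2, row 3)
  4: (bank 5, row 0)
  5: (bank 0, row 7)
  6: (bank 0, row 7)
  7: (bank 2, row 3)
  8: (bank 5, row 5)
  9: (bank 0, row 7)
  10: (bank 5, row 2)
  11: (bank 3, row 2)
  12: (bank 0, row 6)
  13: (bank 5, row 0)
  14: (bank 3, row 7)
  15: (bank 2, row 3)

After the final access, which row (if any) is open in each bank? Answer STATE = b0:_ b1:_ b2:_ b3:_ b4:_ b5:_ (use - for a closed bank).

STATE = b0:6 b1:- b2:3 b3:7 b4:- b5:0

0: bank 5 row 7 — prev None → EMPTY
1: bank 5 row 6 — prev 7 → CONFLICT
2: bank 2 row 3 — prev None → EMPTY
3: bank 2 row 3 — prev 3 → HIT
4: bank 5 row 0 — prev 6 → CONFLICT
5: bank 0 row 7 — prev None → EMPTY
6: bank 0 row 7 — prev 7 → HIT
7: bank 2 row 3 — prev 3 → HIT
8: bank 5 row 5 — prev 0 → CONFLICT
9: bank 0 row 7 — prev 7 → HIT
10: bank 5 row 2 — prev 5 → CONFLICT
11: bank 3 row 2 — prev None → EMPTY
12: bank 0 row 6 — prev 7 → CONFLICT
13: bank 5 row 0 — prev 2 → CONFLICT
14: bank 3 row 7 — prev 2 → CONFLICT
15: bank 2 row 3 — prev 3 → HIT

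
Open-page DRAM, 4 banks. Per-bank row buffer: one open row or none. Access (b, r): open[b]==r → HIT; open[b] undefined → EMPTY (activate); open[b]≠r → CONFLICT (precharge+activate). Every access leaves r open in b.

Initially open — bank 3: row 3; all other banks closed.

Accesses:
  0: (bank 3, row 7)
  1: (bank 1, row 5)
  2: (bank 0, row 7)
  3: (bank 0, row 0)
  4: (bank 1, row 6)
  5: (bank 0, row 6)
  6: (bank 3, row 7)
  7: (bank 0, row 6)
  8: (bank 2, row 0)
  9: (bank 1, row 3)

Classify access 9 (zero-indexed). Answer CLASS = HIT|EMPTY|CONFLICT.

#0 (3,7) C  (was 3)
#1 (1,5) E
#2 (0,7) E
#3 (0,0) C  (was 7)
#4 (1,6) C  (was 5)
#5 (0,6) C  (was 0)
#6 (3,7) H  (was 7)
#7 (0,6) H  (was 6)
#8 (2,0) E
#9 (1,3) C  (was 6)

CLASS = CONFLICT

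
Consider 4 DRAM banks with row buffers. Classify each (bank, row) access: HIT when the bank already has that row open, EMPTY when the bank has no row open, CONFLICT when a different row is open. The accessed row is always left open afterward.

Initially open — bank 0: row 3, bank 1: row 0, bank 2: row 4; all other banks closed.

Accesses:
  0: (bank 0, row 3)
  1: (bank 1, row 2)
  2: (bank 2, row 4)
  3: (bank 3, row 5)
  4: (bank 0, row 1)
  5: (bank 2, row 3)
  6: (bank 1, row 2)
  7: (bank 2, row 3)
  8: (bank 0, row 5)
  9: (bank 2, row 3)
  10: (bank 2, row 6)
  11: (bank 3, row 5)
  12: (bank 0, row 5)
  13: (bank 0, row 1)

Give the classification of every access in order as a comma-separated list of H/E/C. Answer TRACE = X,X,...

  [0] b0 r3: had r3 ⇒ H
  [1] b1 r2: had r0 ⇒ C
  [2] b2 r4: had r4 ⇒ H
  [3] b3 r5: no row ⇒ E
  [4] b0 r1: had r3 ⇒ C
  [5] b2 r3: had r4 ⇒ C
  [6] b1 r2: had r2 ⇒ H
  [7] b2 r3: had r3 ⇒ H
  [8] b0 r5: had r1 ⇒ C
  [9] b2 r3: had r3 ⇒ H
  [10] b2 r6: had r3 ⇒ C
  [11] b3 r5: had r5 ⇒ H
  [12] b0 r5: had r5 ⇒ H
  [13] b0 r1: had r5 ⇒ C

TRACE = H,C,H,E,C,C,H,H,C,H,C,H,H,C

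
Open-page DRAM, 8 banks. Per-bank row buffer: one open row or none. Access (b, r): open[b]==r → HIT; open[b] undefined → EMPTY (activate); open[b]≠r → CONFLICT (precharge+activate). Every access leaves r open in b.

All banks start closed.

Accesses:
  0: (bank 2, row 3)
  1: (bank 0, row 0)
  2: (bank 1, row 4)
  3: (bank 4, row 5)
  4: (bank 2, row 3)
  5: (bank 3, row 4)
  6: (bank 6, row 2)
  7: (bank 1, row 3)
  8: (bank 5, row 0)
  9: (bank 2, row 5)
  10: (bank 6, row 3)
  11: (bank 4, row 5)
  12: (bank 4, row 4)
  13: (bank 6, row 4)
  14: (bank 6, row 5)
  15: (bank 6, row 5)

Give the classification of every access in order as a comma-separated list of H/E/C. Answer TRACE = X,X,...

TRACE = E,E,E,E,H,E,E,C,E,C,C,H,C,C,C,H

#0 (2,3) E
#1 (0,0) E
#2 (1,4) E
#3 (4,5) E
#4 (2,3) H  (was 3)
#5 (3,4) E
#6 (6,2) E
#7 (1,3) C  (was 4)
#8 (5,0) E
#9 (2,5) C  (was 3)
#10 (6,3) C  (was 2)
#11 (4,5) H  (was 5)
#12 (4,4) C  (was 5)
#13 (6,4) C  (was 3)
#14 (6,5) C  (was 4)
#15 (6,5) H  (was 5)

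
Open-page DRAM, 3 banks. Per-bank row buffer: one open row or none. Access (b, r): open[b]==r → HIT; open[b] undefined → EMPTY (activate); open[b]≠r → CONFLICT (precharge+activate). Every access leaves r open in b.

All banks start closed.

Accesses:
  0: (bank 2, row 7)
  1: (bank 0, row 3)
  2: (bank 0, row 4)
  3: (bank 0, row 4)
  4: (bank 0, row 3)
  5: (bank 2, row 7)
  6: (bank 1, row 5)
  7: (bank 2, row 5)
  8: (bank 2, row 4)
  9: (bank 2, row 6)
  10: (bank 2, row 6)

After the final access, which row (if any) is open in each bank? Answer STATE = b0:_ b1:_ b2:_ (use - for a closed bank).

#0 (2,7) E
#1 (0,3) E
#2 (0,4) C  (was 3)
#3 (0,4) H  (was 4)
#4 (0,3) C  (was 4)
#5 (2,7) H  (was 7)
#6 (1,5) E
#7 (2,5) C  (was 7)
#8 (2,4) C  (was 5)
#9 (2,6) C  (was 4)
#10 (2,6) H  (was 6)

STATE = b0:3 b1:5 b2:6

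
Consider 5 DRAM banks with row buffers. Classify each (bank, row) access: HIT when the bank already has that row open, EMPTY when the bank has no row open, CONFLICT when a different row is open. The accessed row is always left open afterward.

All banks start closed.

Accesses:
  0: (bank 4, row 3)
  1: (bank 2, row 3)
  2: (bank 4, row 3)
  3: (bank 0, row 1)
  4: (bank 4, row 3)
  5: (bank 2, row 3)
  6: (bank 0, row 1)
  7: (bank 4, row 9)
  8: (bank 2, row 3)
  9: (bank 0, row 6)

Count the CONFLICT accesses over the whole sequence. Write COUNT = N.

  [0] b4 r3: no row ⇒ E
  [1] b2 r3: no row ⇒ E
  [2] b4 r3: had r3 ⇒ H
  [3] b0 r1: no row ⇒ E
  [4] b4 r3: had r3 ⇒ H
  [5] b2 r3: had r3 ⇒ H
  [6] b0 r1: had r1 ⇒ H
  [7] b4 r9: had r3 ⇒ C
  [8] b2 r3: had r3 ⇒ H
  [9] b0 r6: had r1 ⇒ C

COUNT = 2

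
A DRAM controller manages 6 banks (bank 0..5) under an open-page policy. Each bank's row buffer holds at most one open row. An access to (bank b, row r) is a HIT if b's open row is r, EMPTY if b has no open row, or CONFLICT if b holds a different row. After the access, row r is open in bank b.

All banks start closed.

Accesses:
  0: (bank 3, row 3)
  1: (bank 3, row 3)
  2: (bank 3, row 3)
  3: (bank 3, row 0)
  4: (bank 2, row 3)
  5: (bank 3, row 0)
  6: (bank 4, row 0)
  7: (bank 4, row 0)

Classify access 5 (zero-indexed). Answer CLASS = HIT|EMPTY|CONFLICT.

  [0] b3 r3: no row ⇒ E
  [1] b3 r3: had r3 ⇒ H
  [2] b3 r3: had r3 ⇒ H
  [3] b3 r0: had r3 ⇒ C
  [4] b2 r3: no row ⇒ E
  [5] b3 r0: had r0 ⇒ H
  [6] b4 r0: no row ⇒ E
  [7] b4 r0: had r0 ⇒ H

CLASS = HIT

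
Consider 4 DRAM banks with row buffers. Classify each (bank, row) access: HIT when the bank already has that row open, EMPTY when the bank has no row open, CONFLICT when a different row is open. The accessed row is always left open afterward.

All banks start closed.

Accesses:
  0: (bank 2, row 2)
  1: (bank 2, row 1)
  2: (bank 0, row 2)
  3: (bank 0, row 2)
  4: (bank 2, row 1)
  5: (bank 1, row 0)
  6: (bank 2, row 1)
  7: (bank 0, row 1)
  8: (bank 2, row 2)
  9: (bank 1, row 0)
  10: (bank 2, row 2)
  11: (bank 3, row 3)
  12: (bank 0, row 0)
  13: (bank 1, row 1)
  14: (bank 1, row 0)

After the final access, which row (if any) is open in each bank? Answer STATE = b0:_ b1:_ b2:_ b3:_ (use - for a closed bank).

STATE = b0:0 b1:0 b2:2 b3:3

0: bank 2 row 2 — prev None → EMPTY
1: bank 2 row 1 — prev 2 → CONFLICT
2: bank 0 row 2 — prev None → EMPTY
3: bank 0 row 2 — prev 2 → HIT
4: bank 2 row 1 — prev 1 → HIT
5: bank 1 row 0 — prev None → EMPTY
6: bank 2 row 1 — prev 1 → HIT
7: bank 0 row 1 — prev 2 → CONFLICT
8: bank 2 row 2 — prev 1 → CONFLICT
9: bank 1 row 0 — prev 0 → HIT
10: bank 2 row 2 — prev 2 → HIT
11: bank 3 row 3 — prev None → EMPTY
12: bank 0 row 0 — prev 1 → CONFLICT
13: bank 1 row 1 — prev 0 → CONFLICT
14: bank 1 row 0 — prev 1 → CONFLICT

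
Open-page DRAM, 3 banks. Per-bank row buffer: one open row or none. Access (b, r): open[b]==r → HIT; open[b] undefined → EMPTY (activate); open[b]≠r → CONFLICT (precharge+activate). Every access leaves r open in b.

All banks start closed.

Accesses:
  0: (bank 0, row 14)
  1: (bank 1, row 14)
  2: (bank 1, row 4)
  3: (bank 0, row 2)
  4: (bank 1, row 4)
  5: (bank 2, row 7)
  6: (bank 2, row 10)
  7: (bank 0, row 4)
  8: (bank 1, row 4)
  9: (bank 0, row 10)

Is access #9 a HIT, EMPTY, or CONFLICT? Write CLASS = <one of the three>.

0: bank 0 row 14 — prev None → EMPTY
1: bank 1 row 14 — prev None → EMPTY
2: bank 1 row 4 — prev 14 → CONFLICT
3: bank 0 row 2 — prev 14 → CONFLICT
4: bank 1 row 4 — prev 4 → HIT
5: bank 2 row 7 — prev None → EMPTY
6: bank 2 row 10 — prev 7 → CONFLICT
7: bank 0 row 4 — prev 2 → CONFLICT
8: bank 1 row 4 — prev 4 → HIT
9: bank 0 row 10 — prev 4 → CONFLICT

CLASS = CONFLICT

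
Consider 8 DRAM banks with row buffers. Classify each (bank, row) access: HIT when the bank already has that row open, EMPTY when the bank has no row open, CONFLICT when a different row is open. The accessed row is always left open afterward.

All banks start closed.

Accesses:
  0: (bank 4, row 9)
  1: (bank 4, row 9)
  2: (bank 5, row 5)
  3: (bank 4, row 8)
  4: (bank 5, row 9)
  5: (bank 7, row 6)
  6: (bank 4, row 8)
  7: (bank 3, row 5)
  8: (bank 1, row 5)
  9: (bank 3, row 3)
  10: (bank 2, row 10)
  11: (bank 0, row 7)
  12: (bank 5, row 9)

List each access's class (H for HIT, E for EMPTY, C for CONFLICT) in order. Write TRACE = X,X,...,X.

  [0] b4 r9: no row ⇒ E
  [1] b4 r9: had r9 ⇒ H
  [2] b5 r5: no row ⇒ E
  [3] b4 r8: had r9 ⇒ C
  [4] b5 r9: had r5 ⇒ C
  [5] b7 r6: no row ⇒ E
  [6] b4 r8: had r8 ⇒ H
  [7] b3 r5: no row ⇒ E
  [8] b1 r5: no row ⇒ E
  [9] b3 r3: had r5 ⇒ C
  [10] b2 r10: no row ⇒ E
  [11] b0 r7: no row ⇒ E
  [12] b5 r9: had r9 ⇒ H

TRACE = E,H,E,C,C,E,H,E,E,C,E,E,H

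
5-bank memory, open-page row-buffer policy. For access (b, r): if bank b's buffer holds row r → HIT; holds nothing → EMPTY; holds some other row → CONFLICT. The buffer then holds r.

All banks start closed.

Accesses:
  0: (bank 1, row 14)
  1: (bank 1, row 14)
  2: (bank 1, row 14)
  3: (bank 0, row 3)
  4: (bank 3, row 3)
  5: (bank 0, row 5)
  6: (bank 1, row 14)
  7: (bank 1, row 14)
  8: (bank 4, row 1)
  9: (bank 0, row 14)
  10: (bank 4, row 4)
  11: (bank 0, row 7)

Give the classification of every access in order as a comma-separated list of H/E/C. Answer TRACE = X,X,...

TRACE = E,H,H,E,E,C,H,H,E,C,C,C

#0 (1,14) E
#1 (1,14) H  (was 14)
#2 (1,14) H  (was 14)
#3 (0,3) E
#4 (3,3) E
#5 (0,5) C  (was 3)
#6 (1,14) H  (was 14)
#7 (1,14) H  (was 14)
#8 (4,1) E
#9 (0,14) C  (was 5)
#10 (4,4) C  (was 1)
#11 (0,7) C  (was 14)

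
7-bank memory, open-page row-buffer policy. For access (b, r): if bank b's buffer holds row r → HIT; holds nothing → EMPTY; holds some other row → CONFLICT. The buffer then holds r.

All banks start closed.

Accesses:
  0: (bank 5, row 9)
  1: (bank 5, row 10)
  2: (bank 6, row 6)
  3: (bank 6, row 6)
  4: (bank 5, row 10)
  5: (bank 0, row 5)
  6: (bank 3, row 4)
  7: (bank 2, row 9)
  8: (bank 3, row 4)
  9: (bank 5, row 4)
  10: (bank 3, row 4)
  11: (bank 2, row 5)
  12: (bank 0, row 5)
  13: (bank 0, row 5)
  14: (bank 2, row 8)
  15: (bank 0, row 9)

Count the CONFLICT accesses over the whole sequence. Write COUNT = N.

#0 (5,9) E
#1 (5,10) C  (was 9)
#2 (6,6) E
#3 (6,6) H  (was 6)
#4 (5,10) H  (was 10)
#5 (0,5) E
#6 (3,4) E
#7 (2,9) E
#8 (3,4) H  (was 4)
#9 (5,4) C  (was 10)
#10 (3,4) H  (was 4)
#11 (2,5) C  (was 9)
#12 (0,5) H  (was 5)
#13 (0,5) H  (was 5)
#14 (2,8) C  (was 5)
#15 (0,9) C  (was 5)

COUNT = 5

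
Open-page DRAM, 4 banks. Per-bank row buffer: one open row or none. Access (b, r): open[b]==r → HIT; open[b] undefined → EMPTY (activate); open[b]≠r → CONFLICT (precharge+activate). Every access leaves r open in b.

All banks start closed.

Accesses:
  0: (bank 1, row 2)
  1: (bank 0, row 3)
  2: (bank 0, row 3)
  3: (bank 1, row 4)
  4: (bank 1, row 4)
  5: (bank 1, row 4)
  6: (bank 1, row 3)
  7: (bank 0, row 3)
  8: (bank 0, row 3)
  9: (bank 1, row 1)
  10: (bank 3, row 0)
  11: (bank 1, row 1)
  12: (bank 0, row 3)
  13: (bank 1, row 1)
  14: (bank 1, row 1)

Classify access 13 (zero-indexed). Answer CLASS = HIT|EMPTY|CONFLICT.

0: bank 1 row 2 — prev None → EMPTY
1: bank 0 row 3 — prev None → EMPTY
2: bank 0 row 3 — prev 3 → HIT
3: bank 1 row 4 — prev 2 → CONFLICT
4: bank 1 row 4 — prev 4 → HIT
5: bank 1 row 4 — prev 4 → HIT
6: bank 1 row 3 — prev 4 → CONFLICT
7: bank 0 row 3 — prev 3 → HIT
8: bank 0 row 3 — prev 3 → HIT
9: bank 1 row 1 — prev 3 → CONFLICT
10: bank 3 row 0 — prev None → EMPTY
11: bank 1 row 1 — prev 1 → HIT
12: bank 0 row 3 — prev 3 → HIT
13: bank 1 row 1 — prev 1 → HIT
14: bank 1 row 1 — prev 1 → HIT

CLASS = HIT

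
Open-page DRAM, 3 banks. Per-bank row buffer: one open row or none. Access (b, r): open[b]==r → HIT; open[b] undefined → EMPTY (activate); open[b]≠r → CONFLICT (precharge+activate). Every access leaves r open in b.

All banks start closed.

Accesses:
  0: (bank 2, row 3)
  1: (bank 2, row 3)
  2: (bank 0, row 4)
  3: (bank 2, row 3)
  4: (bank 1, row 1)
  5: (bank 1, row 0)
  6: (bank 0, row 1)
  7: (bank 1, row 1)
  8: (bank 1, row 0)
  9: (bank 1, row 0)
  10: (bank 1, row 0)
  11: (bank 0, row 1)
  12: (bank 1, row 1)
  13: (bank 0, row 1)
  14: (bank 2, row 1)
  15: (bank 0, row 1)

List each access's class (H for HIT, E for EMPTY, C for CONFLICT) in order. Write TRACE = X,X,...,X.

TRACE = E,H,E,H,E,C,C,C,C,H,H,H,C,H,C,H

#0 (2,3) E
#1 (2,3) H  (was 3)
#2 (0,4) E
#3 (2,3) H  (was 3)
#4 (1,1) E
#5 (1,0) C  (was 1)
#6 (0,1) C  (was 4)
#7 (1,1) C  (was 0)
#8 (1,0) C  (was 1)
#9 (1,0) H  (was 0)
#10 (1,0) H  (was 0)
#11 (0,1) H  (was 1)
#12 (1,1) C  (was 0)
#13 (0,1) H  (was 1)
#14 (2,1) C  (was 3)
#15 (0,1) H  (was 1)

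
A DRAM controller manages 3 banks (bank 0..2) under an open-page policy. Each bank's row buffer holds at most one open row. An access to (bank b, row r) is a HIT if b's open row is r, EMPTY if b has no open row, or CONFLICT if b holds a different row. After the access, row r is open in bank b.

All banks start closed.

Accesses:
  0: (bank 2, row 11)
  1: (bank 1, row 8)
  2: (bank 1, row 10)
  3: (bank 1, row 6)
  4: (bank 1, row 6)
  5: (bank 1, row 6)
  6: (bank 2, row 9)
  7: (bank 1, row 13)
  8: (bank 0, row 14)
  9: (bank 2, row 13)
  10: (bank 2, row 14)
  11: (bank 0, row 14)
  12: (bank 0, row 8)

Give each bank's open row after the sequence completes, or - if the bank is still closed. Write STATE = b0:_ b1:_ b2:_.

  [0] b2 r11: no row ⇒ E
  [1] b1 r8: no row ⇒ E
  [2] b1 r10: had r8 ⇒ C
  [3] b1 r6: had r10 ⇒ C
  [4] b1 r6: had r6 ⇒ H
  [5] b1 r6: had r6 ⇒ H
  [6] b2 r9: had r11 ⇒ C
  [7] b1 r13: had r6 ⇒ C
  [8] b0 r14: no row ⇒ E
  [9] b2 r13: had r9 ⇒ C
  [10] b2 r14: had r13 ⇒ C
  [11] b0 r14: had r14 ⇒ H
  [12] b0 r8: had r14 ⇒ C

STATE = b0:8 b1:13 b2:14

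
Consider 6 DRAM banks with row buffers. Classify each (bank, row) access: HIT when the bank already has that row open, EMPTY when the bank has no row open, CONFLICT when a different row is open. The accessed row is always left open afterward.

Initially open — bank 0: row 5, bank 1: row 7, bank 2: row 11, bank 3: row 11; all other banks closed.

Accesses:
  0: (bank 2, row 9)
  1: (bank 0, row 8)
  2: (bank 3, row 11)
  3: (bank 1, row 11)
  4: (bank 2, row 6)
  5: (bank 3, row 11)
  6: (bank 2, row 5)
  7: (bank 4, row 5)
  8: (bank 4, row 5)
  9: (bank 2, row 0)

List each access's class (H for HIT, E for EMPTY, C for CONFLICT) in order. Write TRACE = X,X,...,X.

0: bank 2 row 9 — prev 11 → CONFLICT
1: bank 0 row 8 — prev 5 → CONFLICT
2: bank 3 row 11 — prev 11 → HIT
3: bank 1 row 11 — prev 7 → CONFLICT
4: bank 2 row 6 — prev 9 → CONFLICT
5: bank 3 row 11 — prev 11 → HIT
6: bank 2 row 5 — prev 6 → CONFLICT
7: bank 4 row 5 — prev None → EMPTY
8: bank 4 row 5 — prev 5 → HIT
9: bank 2 row 0 — prev 5 → CONFLICT

TRACE = C,C,H,C,C,H,C,E,H,C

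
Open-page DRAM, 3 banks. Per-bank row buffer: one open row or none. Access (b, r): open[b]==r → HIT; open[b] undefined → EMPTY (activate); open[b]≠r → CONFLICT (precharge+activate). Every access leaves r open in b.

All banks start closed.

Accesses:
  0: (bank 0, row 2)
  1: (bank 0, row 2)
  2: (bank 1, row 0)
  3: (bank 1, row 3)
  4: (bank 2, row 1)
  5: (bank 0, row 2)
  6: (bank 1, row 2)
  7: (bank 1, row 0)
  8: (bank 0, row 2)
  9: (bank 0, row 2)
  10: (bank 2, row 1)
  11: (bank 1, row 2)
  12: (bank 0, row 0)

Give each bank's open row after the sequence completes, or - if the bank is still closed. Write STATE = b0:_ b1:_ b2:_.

step 0: bank0 None->2 [EMPTY]
step 1: bank0 2->2 [HIT]
step 2: bank1 None->0 [EMPTY]
step 3: bank1 0->3 [CONFLICT]
step 4: bank2 None->1 [EMPTY]
step 5: bank0 2->2 [HIT]
step 6: bank1 3->2 [CONFLICT]
step 7: bank1 2->0 [CONFLICT]
step 8: bank0 2->2 [HIT]
step 9: bank0 2->2 [HIT]
step 10: bank2 1->1 [HIT]
step 11: bank1 0->2 [CONFLICT]
step 12: bank0 2->0 [CONFLICT]

STATE = b0:0 b1:2 b2:1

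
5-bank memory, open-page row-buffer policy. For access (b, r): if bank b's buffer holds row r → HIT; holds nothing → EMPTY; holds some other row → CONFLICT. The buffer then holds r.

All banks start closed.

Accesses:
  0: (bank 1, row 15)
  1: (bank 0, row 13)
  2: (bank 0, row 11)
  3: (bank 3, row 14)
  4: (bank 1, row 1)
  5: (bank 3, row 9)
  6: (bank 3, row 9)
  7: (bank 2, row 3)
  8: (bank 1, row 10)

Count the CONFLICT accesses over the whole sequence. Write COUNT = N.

COUNT = 4

0: bank 1 row 15 — prev None → EMPTY
1: bank 0 row 13 — prev None → EMPTY
2: bank 0 row 11 — prev 13 → CONFLICT
3: bank 3 row 14 — prev None → EMPTY
4: bank 1 row 1 — prev 15 → CONFLICT
5: bank 3 row 9 — prev 14 → CONFLICT
6: bank 3 row 9 — prev 9 → HIT
7: bank 2 row 3 — prev None → EMPTY
8: bank 1 row 10 — prev 1 → CONFLICT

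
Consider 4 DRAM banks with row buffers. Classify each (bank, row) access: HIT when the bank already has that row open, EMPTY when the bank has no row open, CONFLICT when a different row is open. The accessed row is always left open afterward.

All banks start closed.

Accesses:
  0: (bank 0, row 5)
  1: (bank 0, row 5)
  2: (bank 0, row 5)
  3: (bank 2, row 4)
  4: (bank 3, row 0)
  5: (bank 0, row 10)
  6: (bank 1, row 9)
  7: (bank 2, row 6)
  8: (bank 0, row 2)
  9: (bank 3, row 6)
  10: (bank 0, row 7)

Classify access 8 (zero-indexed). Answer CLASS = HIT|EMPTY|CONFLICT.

#0 (0,5) E
#1 (0,5) H  (was 5)
#2 (0,5) H  (was 5)
#3 (2,4) E
#4 (3,0) E
#5 (0,10) C  (was 5)
#6 (1,9) E
#7 (2,6) C  (was 4)
#8 (0,2) C  (was 10)
#9 (3,6) C  (was 0)
#10 (0,7) C  (was 2)

CLASS = CONFLICT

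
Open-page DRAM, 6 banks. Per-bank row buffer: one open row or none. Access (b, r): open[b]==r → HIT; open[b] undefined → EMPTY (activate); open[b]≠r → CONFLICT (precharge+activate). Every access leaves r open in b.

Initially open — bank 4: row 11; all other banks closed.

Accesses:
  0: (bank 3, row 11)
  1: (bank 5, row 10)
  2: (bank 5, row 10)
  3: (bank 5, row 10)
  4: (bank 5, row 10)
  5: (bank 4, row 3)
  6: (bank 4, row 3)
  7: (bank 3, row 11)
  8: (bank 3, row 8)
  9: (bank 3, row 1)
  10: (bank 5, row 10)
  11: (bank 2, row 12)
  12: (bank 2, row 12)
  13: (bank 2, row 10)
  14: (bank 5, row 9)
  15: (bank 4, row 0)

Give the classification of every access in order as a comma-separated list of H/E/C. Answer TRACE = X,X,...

TRACE = E,E,H,H,H,C,H,H,C,C,H,E,H,C,C,C

0: bank 3 row 11 — prev None → EMPTY
1: bank 5 row 10 — prev None → EMPTY
2: bank 5 row 10 — prev 10 → HIT
3: bank 5 row 10 — prev 10 → HIT
4: bank 5 row 10 — prev 10 → HIT
5: bank 4 row 3 — prev 11 → CONFLICT
6: bank 4 row 3 — prev 3 → HIT
7: bank 3 row 11 — prev 11 → HIT
8: bank 3 row 8 — prev 11 → CONFLICT
9: bank 3 row 1 — prev 8 → CONFLICT
10: bank 5 row 10 — prev 10 → HIT
11: bank 2 row 12 — prev None → EMPTY
12: bank 2 row 12 — prev 12 → HIT
13: bank 2 row 10 — prev 12 → CONFLICT
14: bank 5 row 9 — prev 10 → CONFLICT
15: bank 4 row 0 — prev 3 → CONFLICT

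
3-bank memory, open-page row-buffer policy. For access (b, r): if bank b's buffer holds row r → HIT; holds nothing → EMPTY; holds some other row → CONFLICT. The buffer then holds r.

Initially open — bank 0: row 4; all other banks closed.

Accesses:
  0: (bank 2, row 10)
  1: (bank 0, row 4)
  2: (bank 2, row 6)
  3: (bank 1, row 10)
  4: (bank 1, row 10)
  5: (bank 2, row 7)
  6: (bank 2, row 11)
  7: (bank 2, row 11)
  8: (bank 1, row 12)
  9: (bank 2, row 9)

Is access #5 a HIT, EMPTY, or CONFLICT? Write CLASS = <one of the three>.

  [0] b2 r10: no row ⇒ E
  [1] b0 r4: had r4 ⇒ H
  [2] b2 r6: had r10 ⇒ C
  [3] b1 r10: no row ⇒ E
  [4] b1 r10: had r10 ⇒ H
  [5] b2 r7: had r6 ⇒ C
  [6] b2 r11: had r7 ⇒ C
  [7] b2 r11: had r11 ⇒ H
  [8] b1 r12: had r10 ⇒ C
  [9] b2 r9: had r11 ⇒ C

CLASS = CONFLICT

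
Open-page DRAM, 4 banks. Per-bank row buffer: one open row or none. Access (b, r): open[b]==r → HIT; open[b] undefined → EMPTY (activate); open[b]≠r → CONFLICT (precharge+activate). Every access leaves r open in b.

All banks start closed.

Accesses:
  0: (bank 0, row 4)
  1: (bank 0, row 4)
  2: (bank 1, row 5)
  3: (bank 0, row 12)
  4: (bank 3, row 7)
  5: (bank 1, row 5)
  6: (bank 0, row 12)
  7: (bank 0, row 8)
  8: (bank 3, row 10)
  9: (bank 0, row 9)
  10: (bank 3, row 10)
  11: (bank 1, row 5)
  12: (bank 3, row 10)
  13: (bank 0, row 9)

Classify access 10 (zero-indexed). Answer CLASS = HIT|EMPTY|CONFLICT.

0: bank 0 row 4 — prev None → EMPTY
1: bank 0 row 4 — prev 4 → HIT
2: bank 1 row 5 — prev None → EMPTY
3: bank 0 row 12 — prev 4 → CONFLICT
4: bank 3 row 7 — prev None → EMPTY
5: bank 1 row 5 — prev 5 → HIT
6: bank 0 row 12 — prev 12 → HIT
7: bank 0 row 8 — prev 12 → CONFLICT
8: bank 3 row 10 — prev 7 → CONFLICT
9: bank 0 row 9 — prev 8 → CONFLICT
10: bank 3 row 10 — prev 10 → HIT
11: bank 1 row 5 — prev 5 → HIT
12: bank 3 row 10 — prev 10 → HIT
13: bank 0 row 9 — prev 9 → HIT

CLASS = HIT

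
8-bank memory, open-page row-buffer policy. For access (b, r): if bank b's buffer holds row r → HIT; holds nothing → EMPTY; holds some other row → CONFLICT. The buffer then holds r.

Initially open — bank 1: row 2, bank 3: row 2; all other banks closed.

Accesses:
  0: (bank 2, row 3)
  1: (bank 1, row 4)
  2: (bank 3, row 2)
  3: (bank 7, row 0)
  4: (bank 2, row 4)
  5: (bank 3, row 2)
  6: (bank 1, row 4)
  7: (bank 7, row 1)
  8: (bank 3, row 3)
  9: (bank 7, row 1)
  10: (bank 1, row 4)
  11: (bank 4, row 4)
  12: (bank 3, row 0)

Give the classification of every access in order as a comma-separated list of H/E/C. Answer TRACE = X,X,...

TRACE = E,C,H,E,C,H,H,C,C,H,H,E,C

#0 (2,3) E
#1 (1,4) C  (was 2)
#2 (3,2) H  (was 2)
#3 (7,0) E
#4 (2,4) C  (was 3)
#5 (3,2) H  (was 2)
#6 (1,4) H  (was 4)
#7 (7,1) C  (was 0)
#8 (3,3) C  (was 2)
#9 (7,1) H  (was 1)
#10 (1,4) H  (was 4)
#11 (4,4) E
#12 (3,0) C  (was 3)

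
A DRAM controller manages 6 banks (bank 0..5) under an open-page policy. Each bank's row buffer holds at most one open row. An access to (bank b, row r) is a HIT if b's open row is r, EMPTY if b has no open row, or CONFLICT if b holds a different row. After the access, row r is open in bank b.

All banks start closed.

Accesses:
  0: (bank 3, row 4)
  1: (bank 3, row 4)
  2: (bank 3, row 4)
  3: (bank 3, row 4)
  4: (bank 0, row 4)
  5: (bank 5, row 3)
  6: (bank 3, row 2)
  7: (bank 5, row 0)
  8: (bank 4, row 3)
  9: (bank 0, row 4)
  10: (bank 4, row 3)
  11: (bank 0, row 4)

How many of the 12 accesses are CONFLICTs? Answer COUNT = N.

step 0: bank3 None->4 [EMPTY]
step 1: bank3 4->4 [HIT]
step 2: bank3 4->4 [HIT]
step 3: bank3 4->4 [HIT]
step 4: bank0 None->4 [EMPTY]
step 5: bank5 None->3 [EMPTY]
step 6: bank3 4->2 [CONFLICT]
step 7: bank5 3->0 [CONFLICT]
step 8: bank4 None->3 [EMPTY]
step 9: bank0 4->4 [HIT]
step 10: bank4 3->3 [HIT]
step 11: bank0 4->4 [HIT]

COUNT = 2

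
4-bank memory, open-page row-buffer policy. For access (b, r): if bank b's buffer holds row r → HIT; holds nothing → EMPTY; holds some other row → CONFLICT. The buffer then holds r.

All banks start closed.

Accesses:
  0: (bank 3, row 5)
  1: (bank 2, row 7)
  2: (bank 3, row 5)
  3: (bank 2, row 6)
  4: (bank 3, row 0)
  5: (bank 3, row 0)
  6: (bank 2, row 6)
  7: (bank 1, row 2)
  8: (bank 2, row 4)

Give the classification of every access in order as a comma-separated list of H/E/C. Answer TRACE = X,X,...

TRACE = E,E,H,C,C,H,H,E,C

  [0] b3 r5: no row ⇒ E
  [1] b2 r7: no row ⇒ E
  [2] b3 r5: had r5 ⇒ H
  [3] b2 r6: had r7 ⇒ C
  [4] b3 r0: had r5 ⇒ C
  [5] b3 r0: had r0 ⇒ H
  [6] b2 r6: had r6 ⇒ H
  [7] b1 r2: no row ⇒ E
  [8] b2 r4: had r6 ⇒ C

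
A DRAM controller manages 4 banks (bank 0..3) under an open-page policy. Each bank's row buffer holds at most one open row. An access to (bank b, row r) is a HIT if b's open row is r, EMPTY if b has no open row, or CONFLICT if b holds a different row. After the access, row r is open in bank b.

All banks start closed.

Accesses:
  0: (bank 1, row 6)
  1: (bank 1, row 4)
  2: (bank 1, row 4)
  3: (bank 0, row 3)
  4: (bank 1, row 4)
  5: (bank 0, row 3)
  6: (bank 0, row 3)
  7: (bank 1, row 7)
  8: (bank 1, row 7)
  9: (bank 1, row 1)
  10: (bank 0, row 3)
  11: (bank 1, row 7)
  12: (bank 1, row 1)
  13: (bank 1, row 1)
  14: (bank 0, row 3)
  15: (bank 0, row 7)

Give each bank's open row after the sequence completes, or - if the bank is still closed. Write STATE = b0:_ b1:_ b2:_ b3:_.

STATE = b0:7 b1:1 b2:- b3:-

#0 (1,6) E
#1 (1,4) C  (was 6)
#2 (1,4) H  (was 4)
#3 (0,3) E
#4 (1,4) H  (was 4)
#5 (0,3) H  (was 3)
#6 (0,3) H  (was 3)
#7 (1,7) C  (was 4)
#8 (1,7) H  (was 7)
#9 (1,1) C  (was 7)
#10 (0,3) H  (was 3)
#11 (1,7) C  (was 1)
#12 (1,1) C  (was 7)
#13 (1,1) H  (was 1)
#14 (0,3) H  (was 3)
#15 (0,7) C  (was 3)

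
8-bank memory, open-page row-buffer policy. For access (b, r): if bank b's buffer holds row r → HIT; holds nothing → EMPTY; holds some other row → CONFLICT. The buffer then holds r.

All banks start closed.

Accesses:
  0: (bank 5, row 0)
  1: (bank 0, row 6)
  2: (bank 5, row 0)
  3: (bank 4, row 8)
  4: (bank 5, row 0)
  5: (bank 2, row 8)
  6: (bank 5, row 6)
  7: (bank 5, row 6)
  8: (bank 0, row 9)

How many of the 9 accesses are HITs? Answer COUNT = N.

#0 (5,0) E
#1 (0,6) E
#2 (5,0) H  (was 0)
#3 (4,8) E
#4 (5,0) H  (was 0)
#5 (2,8) E
#6 (5,6) C  (was 0)
#7 (5,6) H  (was 6)
#8 (0,9) C  (was 6)

COUNT = 3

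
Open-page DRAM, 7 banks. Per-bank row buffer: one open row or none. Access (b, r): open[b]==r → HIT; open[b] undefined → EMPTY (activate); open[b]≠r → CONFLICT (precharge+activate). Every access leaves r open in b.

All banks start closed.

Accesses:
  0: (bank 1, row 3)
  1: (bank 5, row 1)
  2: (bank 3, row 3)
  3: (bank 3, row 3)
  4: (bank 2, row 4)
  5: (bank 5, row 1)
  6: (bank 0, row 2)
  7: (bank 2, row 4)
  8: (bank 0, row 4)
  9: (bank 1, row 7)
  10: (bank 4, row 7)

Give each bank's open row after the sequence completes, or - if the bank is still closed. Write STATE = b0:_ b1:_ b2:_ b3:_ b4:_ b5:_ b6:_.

step 0: bank1 None->3 [EMPTY]
step 1: bank5 None->1 [EMPTY]
step 2: bank3 None->3 [EMPTY]
step 3: bank3 3->3 [HIT]
step 4: bank2 None->4 [EMPTY]
step 5: bank5 1->1 [HIT]
step 6: bank0 None->2 [EMPTY]
step 7: bank2 4->4 [HIT]
step 8: bank0 2->4 [CONFLICT]
step 9: bank1 3->7 [CONFLICT]
step 10: bank4 None->7 [EMPTY]

STATE = b0:4 b1:7 b2:4 b3:3 b4:7 b5:1 b6:-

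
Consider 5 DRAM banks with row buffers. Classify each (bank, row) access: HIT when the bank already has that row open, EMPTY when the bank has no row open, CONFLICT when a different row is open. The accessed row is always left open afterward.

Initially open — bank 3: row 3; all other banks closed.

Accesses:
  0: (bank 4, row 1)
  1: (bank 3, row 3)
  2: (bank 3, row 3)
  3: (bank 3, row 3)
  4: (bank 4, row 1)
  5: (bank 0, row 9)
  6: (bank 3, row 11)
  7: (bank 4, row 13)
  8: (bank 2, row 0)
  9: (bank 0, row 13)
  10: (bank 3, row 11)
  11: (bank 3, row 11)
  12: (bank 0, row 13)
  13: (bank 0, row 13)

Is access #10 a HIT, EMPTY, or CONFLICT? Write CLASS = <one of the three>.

step 0: bank4 None->1 [EMPTY]
step 1: bank3 3->3 [HIT]
step 2: bank3 3->3 [HIT]
step 3: bank3 3->3 [HIT]
step 4: bank4 1->1 [HIT]
step 5: bank0 None->9 [EMPTY]
step 6: bank3 3->11 [CONFLICT]
step 7: bank4 1->13 [CONFLICT]
step 8: bank2 None->0 [EMPTY]
step 9: bank0 9->13 [CONFLICT]
step 10: bank3 11->11 [HIT]
step 11: bank3 11->11 [HIT]
step 12: bank0 13->13 [HIT]
step 13: bank0 13->13 [HIT]

CLASS = HIT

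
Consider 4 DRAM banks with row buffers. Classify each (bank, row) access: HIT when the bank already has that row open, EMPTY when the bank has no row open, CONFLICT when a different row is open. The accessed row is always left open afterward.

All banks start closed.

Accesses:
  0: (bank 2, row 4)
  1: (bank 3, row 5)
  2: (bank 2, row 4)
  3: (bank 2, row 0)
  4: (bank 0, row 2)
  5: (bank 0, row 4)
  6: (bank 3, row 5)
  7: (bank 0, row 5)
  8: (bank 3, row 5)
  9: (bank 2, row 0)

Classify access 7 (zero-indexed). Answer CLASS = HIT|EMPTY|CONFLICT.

CLASS = CONFLICT

0: bank 2 row 4 — prev None → EMPTY
1: bank 3 row 5 — prev None → EMPTY
2: bank 2 row 4 — prev 4 → HIT
3: bank 2 row 0 — prev 4 → CONFLICT
4: bank 0 row 2 — prev None → EMPTY
5: bank 0 row 4 — prev 2 → CONFLICT
6: bank 3 row 5 — prev 5 → HIT
7: bank 0 row 5 — prev 4 → CONFLICT
8: bank 3 row 5 — prev 5 → HIT
9: bank 2 row 0 — prev 0 → HIT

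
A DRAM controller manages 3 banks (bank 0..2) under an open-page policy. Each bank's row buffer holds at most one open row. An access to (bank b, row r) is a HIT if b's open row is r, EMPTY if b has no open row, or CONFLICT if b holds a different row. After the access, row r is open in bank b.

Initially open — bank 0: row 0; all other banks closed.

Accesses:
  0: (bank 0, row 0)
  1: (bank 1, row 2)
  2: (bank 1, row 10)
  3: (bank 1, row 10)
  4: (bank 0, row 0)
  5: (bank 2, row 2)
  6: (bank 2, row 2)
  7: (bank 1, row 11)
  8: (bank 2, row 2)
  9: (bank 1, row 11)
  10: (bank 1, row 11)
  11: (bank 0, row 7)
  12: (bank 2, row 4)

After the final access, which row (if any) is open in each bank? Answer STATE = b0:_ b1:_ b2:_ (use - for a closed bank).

STATE = b0:7 b1:11 b2:4

#0 (0,0) H  (was 0)
#1 (1,2) E
#2 (1,10) C  (was 2)
#3 (1,10) H  (was 10)
#4 (0,0) H  (was 0)
#5 (2,2) E
#6 (2,2) H  (was 2)
#7 (1,11) C  (was 10)
#8 (2,2) H  (was 2)
#9 (1,11) H  (was 11)
#10 (1,11) H  (was 11)
#11 (0,7) C  (was 0)
#12 (2,4) C  (was 2)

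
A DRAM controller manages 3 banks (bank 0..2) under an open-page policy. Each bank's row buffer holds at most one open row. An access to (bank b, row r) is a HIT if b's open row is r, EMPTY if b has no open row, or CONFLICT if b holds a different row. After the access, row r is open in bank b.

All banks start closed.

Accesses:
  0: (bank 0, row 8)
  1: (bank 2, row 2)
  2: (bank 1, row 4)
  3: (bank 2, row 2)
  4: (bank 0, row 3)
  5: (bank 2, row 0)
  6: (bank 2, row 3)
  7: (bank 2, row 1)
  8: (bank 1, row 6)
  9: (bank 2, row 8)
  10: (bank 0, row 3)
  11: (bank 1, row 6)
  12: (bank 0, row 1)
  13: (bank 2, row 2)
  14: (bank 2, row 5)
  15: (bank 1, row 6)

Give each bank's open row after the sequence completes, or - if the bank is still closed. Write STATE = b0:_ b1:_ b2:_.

  [0] b0 r8: no row ⇒ E
  [1] b2 r2: no row ⇒ E
  [2] b1 r4: no row ⇒ E
  [3] b2 r2: had r2 ⇒ H
  [4] b0 r3: had r8 ⇒ C
  [5] b2 r0: had r2 ⇒ C
  [6] b2 r3: had r0 ⇒ C
  [7] b2 r1: had r3 ⇒ C
  [8] b1 r6: had r4 ⇒ C
  [9] b2 r8: had r1 ⇒ C
  [10] b0 r3: had r3 ⇒ H
  [11] b1 r6: had r6 ⇒ H
  [12] b0 r1: had r3 ⇒ C
  [13] b2 r2: had r8 ⇒ C
  [14] b2 r5: had r2 ⇒ C
  [15] b1 r6: had r6 ⇒ H

STATE = b0:1 b1:6 b2:5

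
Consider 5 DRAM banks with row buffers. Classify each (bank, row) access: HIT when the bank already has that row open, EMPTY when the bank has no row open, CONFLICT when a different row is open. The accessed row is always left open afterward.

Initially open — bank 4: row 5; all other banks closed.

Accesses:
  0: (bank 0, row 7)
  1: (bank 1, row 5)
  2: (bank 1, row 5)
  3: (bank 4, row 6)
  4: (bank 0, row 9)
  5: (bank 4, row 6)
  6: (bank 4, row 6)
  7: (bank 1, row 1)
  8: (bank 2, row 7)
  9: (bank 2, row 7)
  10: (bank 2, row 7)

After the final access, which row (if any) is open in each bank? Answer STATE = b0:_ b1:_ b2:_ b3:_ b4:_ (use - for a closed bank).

STATE = b0:9 b1:1 b2:7 b3:- b4:6

#0 (0,7) E
#1 (1,5) E
#2 (1,5) H  (was 5)
#3 (4,6) C  (was 5)
#4 (0,9) C  (was 7)
#5 (4,6) H  (was 6)
#6 (4,6) H  (was 6)
#7 (1,1) C  (was 5)
#8 (2,7) E
#9 (2,7) H  (was 7)
#10 (2,7) H  (was 7)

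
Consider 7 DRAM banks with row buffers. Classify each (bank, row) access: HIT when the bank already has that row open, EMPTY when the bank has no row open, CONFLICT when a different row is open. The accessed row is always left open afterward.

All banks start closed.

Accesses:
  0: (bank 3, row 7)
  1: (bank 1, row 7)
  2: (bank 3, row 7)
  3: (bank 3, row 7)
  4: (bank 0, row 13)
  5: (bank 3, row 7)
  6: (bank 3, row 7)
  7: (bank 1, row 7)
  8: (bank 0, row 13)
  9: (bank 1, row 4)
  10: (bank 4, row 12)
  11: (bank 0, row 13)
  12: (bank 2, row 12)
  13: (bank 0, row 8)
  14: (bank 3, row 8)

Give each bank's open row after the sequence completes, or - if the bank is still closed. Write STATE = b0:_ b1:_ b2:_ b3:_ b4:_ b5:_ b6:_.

step 0: bank3 None->7 [EMPTY]
step 1: bank1 None->7 [EMPTY]
step 2: bank3 7->7 [HIT]
step 3: bank3 7->7 [HIT]
step 4: bank0 None->13 [EMPTY]
step 5: bank3 7->7 [HIT]
step 6: bank3 7->7 [HIT]
step 7: bank1 7->7 [HIT]
step 8: bank0 13->13 [HIT]
step 9: bank1 7->4 [CONFLICT]
step 10: bank4 None->12 [EMPTY]
step 11: bank0 13->13 [HIT]
step 12: bank2 None->12 [EMPTY]
step 13: bank0 13->8 [CONFLICT]
step 14: bank3 7->8 [CONFLICT]

STATE = b0:8 b1:4 b2:12 b3:8 b4:12 b5:- b6:-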